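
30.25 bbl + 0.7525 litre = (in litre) 4810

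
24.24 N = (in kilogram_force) 2.472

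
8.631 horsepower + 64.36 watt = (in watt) 6500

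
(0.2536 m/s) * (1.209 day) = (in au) 1.771e-07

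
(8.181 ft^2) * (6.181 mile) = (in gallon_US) 1.997e+06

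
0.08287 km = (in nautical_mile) 0.04475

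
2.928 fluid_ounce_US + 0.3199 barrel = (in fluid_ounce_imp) 1793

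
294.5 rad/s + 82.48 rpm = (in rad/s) 303.1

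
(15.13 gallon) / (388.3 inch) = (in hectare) 5.807e-07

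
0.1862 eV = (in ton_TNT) 7.13e-30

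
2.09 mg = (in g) 0.00209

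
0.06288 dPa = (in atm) 6.206e-08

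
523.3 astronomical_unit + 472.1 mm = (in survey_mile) 4.864e+10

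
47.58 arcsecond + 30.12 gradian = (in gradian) 30.13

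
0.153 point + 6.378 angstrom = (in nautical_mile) 2.914e-08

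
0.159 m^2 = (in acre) 3.929e-05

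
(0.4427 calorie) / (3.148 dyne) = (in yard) 6.435e+04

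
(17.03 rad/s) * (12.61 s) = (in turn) 34.18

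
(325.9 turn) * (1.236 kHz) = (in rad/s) 2.531e+06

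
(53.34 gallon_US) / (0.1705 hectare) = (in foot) 0.0003885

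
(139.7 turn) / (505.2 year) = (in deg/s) 3.157e-06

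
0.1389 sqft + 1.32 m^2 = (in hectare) 0.0001333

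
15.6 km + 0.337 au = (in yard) 5.513e+10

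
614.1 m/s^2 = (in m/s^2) 614.1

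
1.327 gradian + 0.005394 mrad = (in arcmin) 71.68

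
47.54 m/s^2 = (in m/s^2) 47.54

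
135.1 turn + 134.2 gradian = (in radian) 851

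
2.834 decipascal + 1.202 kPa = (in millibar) 12.02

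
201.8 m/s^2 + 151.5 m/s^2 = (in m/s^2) 353.3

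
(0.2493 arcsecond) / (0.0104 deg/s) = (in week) 1.101e-08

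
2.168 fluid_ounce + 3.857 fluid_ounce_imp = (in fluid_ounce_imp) 6.114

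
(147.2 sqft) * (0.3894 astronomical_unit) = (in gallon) 2.104e+14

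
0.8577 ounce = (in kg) 0.02432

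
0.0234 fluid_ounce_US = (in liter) 0.000692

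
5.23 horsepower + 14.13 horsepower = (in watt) 1.444e+04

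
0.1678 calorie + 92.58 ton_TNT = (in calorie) 9.258e+10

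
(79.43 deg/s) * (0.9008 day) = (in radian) 1.079e+05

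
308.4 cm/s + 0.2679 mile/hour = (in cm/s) 320.4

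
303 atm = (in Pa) 3.07e+07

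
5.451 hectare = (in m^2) 5.451e+04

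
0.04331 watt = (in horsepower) 5.808e-05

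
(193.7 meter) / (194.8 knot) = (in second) 1.933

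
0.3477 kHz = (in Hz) 347.7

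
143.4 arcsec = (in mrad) 0.6952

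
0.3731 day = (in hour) 8.954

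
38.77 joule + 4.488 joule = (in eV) 2.7e+20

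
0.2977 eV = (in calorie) 1.14e-20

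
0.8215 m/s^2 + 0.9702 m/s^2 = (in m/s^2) 1.792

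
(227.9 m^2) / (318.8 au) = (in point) 1.355e-08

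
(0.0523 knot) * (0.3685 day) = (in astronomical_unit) 5.726e-09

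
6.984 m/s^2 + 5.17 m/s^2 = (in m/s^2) 12.15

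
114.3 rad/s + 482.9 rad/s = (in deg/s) 3.422e+04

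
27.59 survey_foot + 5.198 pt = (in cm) 841.1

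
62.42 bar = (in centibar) 6242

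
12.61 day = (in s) 1.09e+06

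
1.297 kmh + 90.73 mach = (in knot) 6.005e+04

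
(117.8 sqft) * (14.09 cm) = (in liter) 1542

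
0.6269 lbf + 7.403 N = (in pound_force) 2.291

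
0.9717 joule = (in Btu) 0.000921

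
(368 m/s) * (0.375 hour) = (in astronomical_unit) 3.321e-06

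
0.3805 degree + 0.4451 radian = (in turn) 0.0719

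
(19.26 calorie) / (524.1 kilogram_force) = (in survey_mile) 9.742e-06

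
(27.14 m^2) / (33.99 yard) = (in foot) 2.865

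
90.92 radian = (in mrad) 9.092e+04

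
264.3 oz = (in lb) 16.52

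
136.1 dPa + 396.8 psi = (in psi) 396.8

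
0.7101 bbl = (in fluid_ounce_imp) 3973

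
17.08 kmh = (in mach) 0.01393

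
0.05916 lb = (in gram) 26.83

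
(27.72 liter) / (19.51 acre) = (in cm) 3.511e-05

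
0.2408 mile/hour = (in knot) 0.2092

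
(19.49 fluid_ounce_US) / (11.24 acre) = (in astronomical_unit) 8.47e-20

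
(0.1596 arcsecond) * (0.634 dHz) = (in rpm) 4.685e-07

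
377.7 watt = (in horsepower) 0.5065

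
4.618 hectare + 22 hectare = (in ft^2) 2.865e+06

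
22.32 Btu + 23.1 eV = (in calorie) 5628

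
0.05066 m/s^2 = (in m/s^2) 0.05066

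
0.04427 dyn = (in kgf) 4.514e-08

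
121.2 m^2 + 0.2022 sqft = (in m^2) 121.2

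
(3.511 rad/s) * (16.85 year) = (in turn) 2.969e+08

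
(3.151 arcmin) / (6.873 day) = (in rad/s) 1.544e-09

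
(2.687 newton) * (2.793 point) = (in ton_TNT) 6.328e-13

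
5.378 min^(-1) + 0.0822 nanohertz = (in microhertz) 8.963e+04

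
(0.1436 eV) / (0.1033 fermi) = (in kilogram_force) 2.271e-05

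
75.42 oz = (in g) 2138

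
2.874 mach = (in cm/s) 9.786e+04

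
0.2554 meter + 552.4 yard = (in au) 3.378e-09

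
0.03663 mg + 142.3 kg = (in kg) 142.3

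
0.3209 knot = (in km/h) 0.5943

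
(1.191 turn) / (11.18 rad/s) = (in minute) 0.01116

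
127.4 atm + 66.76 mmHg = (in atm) 127.5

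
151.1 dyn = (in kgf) 0.0001541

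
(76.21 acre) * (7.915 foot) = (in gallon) 1.966e+08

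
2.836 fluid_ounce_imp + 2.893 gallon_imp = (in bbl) 0.08323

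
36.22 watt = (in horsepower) 0.04857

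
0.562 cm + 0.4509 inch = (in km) 1.707e-05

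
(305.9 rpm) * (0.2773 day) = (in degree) 4.397e+07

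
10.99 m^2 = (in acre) 0.002716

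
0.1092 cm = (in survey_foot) 0.003583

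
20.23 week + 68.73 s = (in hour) 3399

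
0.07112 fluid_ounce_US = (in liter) 0.002103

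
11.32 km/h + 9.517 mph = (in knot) 14.38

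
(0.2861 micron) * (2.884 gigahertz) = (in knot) 1604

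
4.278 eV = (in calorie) 1.638e-19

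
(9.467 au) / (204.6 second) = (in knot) 1.346e+10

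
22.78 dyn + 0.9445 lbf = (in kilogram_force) 0.4284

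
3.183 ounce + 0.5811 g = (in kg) 0.09082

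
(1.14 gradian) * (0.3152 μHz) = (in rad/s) 5.644e-09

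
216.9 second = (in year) 6.878e-06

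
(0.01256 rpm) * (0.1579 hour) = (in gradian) 47.6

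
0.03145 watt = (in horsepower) 4.218e-05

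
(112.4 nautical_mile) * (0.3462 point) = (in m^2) 25.42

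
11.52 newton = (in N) 11.52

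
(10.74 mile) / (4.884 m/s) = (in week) 0.005851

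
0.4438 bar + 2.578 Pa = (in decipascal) 4.438e+05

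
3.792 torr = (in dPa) 5056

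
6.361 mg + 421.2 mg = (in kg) 0.0004276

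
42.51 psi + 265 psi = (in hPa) 2.12e+04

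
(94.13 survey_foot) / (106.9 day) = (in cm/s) 0.0003106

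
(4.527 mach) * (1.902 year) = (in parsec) 2.996e-06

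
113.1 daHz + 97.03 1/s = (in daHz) 122.8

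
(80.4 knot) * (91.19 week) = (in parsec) 7.393e-08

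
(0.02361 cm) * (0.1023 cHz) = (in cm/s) 2.415e-05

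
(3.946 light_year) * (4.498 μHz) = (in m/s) 1.679e+11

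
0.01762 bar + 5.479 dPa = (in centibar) 1.763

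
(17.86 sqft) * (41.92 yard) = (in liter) 6.36e+04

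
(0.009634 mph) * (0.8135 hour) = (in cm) 1261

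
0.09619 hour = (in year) 1.098e-05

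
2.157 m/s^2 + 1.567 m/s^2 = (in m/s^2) 3.724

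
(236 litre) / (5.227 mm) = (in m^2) 45.15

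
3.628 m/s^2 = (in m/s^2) 3.628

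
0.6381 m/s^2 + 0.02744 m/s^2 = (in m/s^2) 0.6655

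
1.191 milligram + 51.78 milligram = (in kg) 5.297e-05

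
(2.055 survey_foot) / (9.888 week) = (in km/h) 3.771e-07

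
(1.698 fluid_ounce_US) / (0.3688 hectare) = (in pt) 3.86e-05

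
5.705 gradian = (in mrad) 89.61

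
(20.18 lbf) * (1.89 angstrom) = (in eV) 1.059e+11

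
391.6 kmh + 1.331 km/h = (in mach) 0.3206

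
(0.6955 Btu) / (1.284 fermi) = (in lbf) 1.285e+17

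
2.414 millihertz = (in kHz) 2.414e-06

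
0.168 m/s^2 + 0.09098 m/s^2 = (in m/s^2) 0.259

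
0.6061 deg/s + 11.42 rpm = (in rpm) 11.52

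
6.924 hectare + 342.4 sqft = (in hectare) 6.927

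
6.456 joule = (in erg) 6.456e+07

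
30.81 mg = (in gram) 0.03081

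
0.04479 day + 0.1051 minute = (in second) 3876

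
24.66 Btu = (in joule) 2.602e+04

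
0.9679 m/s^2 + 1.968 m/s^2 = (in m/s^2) 2.936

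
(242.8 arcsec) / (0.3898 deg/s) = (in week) 2.861e-07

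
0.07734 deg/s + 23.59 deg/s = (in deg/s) 23.67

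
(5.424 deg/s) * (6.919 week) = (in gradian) 2.522e+07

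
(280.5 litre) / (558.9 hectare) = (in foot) 1.647e-07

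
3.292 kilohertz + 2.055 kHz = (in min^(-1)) 3.208e+05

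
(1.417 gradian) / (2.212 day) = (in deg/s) 6.673e-06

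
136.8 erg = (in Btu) 1.297e-08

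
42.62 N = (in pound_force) 9.581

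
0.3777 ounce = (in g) 10.71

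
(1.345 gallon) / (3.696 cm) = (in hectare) 1.378e-05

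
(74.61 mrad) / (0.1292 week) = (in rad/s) 9.548e-07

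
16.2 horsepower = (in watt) 1.208e+04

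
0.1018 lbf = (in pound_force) 0.1018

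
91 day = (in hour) 2184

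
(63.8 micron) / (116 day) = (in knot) 1.237e-11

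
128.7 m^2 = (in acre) 0.0318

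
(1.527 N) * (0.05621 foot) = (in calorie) 0.006253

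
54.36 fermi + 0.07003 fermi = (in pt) 1.543e-10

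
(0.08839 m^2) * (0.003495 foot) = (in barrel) 0.0005922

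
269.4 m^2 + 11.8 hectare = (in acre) 29.23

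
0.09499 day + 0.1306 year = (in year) 0.1309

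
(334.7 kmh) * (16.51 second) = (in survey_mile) 0.9538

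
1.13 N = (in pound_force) 0.254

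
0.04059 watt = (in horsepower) 5.443e-05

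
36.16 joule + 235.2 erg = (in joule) 36.16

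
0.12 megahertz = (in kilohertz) 120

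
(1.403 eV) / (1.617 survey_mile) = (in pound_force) 1.942e-23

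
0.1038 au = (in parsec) 5.032e-07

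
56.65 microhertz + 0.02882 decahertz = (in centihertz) 28.83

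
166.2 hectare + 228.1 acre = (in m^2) 2.585e+06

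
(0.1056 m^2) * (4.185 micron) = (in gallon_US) 0.0001167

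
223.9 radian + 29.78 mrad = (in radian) 223.9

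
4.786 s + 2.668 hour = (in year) 0.0003047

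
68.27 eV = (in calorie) 2.614e-18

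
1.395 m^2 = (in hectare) 0.0001395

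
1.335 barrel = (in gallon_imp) 46.69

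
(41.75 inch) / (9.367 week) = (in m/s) 1.872e-07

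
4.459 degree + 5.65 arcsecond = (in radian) 0.07785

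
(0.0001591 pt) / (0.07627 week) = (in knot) 2.365e-12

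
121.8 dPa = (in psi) 0.001767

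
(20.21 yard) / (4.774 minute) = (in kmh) 0.2323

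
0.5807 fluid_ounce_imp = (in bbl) 0.0001038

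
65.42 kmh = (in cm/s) 1817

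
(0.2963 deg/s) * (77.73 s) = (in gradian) 25.59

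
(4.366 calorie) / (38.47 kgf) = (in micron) 4.842e+04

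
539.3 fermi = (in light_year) 5.7e-29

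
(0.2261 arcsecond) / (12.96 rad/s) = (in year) 2.682e-15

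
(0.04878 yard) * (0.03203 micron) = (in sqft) 1.538e-08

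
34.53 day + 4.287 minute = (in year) 0.09461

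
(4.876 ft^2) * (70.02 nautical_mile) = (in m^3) 5.874e+04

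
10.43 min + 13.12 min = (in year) 4.481e-05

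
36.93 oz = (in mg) 1.047e+06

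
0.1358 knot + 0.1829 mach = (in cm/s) 6235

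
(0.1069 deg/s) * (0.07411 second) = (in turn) 2.201e-05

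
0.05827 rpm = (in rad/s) 0.006102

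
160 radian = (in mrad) 1.6e+05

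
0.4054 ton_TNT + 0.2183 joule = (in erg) 1.696e+16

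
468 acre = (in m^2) 1.894e+06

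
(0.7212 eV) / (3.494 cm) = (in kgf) 3.372e-19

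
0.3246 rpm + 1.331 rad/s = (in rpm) 13.03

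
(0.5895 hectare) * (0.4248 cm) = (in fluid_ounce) 8.468e+05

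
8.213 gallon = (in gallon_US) 8.213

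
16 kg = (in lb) 35.27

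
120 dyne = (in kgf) 0.0001224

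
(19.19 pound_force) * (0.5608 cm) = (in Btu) 0.0004537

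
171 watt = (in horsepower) 0.2293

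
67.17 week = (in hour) 1.128e+04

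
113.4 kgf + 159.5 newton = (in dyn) 1.272e+08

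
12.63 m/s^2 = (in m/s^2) 12.63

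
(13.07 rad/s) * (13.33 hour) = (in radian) 6.272e+05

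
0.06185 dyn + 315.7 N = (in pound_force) 70.97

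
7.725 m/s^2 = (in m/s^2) 7.725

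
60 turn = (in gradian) 2.4e+04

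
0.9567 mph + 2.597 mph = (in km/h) 5.719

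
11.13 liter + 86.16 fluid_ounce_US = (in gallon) 3.613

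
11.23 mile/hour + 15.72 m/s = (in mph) 46.39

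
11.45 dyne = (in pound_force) 2.574e-05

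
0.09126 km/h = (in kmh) 0.09126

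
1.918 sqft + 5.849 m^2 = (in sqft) 64.88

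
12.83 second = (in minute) 0.2138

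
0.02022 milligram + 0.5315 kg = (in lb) 1.172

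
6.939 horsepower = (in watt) 5174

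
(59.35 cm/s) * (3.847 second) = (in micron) 2.283e+06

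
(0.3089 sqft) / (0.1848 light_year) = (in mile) 1.02e-20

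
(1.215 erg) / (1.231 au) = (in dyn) 6.598e-14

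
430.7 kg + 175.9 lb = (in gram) 5.105e+05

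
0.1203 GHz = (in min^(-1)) 7.218e+09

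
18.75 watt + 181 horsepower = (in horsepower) 181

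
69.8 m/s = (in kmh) 251.3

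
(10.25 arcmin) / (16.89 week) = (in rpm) 2.787e-09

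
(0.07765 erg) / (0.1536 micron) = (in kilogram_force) 0.005155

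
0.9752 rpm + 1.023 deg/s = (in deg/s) 6.874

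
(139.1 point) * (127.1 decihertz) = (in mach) 0.001832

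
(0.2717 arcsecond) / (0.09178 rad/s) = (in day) 1.661e-10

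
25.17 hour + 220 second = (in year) 0.00288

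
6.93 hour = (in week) 0.04125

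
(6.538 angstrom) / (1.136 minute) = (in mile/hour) 2.146e-11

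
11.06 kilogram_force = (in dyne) 1.085e+07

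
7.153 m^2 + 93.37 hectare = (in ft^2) 1.005e+07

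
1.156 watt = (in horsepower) 0.00155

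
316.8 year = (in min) 1.665e+08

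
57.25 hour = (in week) 0.3408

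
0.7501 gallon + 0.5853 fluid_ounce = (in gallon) 0.7547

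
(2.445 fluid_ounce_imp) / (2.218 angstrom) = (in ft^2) 3.371e+06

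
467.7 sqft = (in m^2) 43.45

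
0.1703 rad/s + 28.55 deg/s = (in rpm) 6.385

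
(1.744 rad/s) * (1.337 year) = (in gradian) 4.681e+09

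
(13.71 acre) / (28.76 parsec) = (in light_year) 6.608e-30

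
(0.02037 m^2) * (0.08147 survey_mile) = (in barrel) 16.8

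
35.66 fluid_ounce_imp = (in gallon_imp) 0.2229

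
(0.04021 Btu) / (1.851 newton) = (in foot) 75.19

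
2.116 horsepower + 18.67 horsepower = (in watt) 1.55e+04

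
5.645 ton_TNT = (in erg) 2.362e+17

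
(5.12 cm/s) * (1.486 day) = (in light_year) 6.948e-13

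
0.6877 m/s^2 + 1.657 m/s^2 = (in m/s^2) 2.345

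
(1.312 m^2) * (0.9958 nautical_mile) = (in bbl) 1.522e+04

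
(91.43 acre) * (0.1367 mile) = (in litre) 8.14e+10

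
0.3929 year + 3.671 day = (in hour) 3530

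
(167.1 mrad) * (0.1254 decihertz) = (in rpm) 0.02001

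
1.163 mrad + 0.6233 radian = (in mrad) 624.5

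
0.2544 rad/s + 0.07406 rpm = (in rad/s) 0.2622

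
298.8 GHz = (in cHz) 2.988e+13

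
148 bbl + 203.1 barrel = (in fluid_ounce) 1.888e+06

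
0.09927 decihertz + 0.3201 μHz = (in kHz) 9.927e-06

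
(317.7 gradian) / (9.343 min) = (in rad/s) 0.008902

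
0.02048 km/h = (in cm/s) 0.5689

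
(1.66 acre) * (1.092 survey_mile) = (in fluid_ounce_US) 3.992e+11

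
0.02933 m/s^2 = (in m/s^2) 0.02933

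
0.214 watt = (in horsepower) 0.000287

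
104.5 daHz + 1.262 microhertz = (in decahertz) 104.5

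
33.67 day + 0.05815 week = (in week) 4.868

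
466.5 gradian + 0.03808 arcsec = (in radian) 7.328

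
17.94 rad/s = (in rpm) 171.3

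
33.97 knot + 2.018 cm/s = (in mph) 39.14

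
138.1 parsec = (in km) 4.261e+15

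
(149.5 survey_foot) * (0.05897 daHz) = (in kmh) 96.74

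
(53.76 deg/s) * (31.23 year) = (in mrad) 9.241e+11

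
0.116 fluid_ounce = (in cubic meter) 3.431e-06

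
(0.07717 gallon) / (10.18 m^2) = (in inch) 0.00113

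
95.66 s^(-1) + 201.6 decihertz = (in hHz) 1.158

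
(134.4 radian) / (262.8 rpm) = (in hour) 0.001357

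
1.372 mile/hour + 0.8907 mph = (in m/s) 1.012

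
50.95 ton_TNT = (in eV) 1.331e+30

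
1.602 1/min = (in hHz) 0.000267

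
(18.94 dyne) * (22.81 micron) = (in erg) 0.0432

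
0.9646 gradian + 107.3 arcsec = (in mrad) 15.67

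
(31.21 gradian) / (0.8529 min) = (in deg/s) 0.5489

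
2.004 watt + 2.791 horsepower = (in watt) 2083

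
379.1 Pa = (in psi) 0.05498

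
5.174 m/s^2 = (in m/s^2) 5.174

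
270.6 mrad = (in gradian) 17.23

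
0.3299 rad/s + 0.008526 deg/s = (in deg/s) 18.91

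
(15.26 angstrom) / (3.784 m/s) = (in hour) 1.12e-13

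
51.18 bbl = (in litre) 8137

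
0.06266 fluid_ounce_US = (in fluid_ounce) 0.06266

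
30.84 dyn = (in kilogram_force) 3.145e-05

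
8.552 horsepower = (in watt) 6377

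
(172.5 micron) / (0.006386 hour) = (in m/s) 7.503e-06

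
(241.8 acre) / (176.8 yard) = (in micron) 6.053e+09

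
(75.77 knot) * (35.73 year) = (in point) 1.245e+14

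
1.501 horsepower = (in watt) 1119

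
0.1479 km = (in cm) 1.479e+04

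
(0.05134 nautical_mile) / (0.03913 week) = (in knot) 0.00781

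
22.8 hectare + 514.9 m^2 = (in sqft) 2.46e+06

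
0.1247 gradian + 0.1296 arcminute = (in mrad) 1.996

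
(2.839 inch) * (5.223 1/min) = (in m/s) 0.006277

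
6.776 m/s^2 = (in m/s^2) 6.776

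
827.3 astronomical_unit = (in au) 827.3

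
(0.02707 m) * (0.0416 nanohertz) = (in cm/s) 1.126e-10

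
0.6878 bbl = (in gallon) 28.89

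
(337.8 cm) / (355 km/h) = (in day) 3.965e-07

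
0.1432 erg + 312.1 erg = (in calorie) 7.463e-06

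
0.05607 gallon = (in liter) 0.2122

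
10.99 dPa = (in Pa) 1.099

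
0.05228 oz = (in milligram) 1482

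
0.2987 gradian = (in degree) 0.2688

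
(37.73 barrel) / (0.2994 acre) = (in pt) 14.03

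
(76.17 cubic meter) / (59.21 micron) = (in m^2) 1.286e+06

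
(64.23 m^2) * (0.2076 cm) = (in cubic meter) 0.1333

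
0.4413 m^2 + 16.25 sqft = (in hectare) 0.0001951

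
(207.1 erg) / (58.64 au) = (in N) 2.361e-18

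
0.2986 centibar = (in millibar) 2.986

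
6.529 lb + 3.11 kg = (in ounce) 214.2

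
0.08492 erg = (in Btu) 8.049e-12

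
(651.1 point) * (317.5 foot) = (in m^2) 22.23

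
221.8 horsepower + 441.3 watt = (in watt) 1.658e+05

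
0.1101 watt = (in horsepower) 0.0001476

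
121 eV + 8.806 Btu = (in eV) 5.799e+22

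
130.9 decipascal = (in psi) 0.001899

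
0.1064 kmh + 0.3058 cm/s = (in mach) 9.578e-05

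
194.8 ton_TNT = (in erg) 8.15e+18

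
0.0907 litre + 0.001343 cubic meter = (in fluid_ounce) 48.48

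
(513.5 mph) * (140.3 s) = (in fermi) 3.221e+19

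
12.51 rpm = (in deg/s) 75.06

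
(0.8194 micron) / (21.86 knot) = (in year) 2.31e-15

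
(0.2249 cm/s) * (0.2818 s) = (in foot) 0.002079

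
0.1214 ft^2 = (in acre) 2.787e-06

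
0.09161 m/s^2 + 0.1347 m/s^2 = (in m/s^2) 0.2263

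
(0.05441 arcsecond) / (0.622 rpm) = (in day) 4.687e-11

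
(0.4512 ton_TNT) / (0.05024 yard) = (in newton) 4.109e+10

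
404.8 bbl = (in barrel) 404.8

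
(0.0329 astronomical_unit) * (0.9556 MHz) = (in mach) 1.381e+13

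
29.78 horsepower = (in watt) 2.221e+04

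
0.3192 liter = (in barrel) 0.002008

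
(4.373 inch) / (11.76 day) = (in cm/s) 1.093e-05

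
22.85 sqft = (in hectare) 0.0002123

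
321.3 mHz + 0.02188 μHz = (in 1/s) 0.3213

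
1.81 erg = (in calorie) 4.326e-08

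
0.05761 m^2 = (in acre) 1.424e-05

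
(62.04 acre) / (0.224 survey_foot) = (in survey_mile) 2285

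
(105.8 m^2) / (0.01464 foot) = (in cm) 2.371e+06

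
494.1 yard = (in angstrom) 4.518e+12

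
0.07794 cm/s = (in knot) 0.001515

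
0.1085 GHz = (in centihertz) 1.085e+10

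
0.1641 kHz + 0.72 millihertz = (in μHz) 1.641e+08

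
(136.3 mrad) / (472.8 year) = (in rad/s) 9.141e-12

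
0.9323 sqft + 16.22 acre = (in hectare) 6.564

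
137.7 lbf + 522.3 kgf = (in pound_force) 1289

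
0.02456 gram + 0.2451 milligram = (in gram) 0.02481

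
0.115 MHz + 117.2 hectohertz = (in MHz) 0.1267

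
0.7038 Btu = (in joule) 742.5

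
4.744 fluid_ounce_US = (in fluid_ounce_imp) 4.938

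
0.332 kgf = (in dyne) 3.256e+05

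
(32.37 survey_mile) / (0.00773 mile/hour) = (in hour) 4188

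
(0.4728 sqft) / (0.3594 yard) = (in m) 0.1337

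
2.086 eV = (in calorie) 7.988e-20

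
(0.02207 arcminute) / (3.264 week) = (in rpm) 3.106e-11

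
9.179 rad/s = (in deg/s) 525.9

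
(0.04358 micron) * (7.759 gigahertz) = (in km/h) 1217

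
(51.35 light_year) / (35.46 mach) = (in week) 6.653e+07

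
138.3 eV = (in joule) 2.216e-17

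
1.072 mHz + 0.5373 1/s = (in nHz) 5.384e+08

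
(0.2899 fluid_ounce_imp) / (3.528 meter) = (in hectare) 2.335e-10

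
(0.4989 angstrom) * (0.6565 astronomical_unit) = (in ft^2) 52.74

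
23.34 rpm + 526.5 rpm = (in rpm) 549.8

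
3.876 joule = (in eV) 2.419e+19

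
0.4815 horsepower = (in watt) 359.1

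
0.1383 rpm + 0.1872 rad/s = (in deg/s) 11.56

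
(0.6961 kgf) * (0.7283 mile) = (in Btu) 7.584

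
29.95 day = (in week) 4.279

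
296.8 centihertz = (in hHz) 0.02968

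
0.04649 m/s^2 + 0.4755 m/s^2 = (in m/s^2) 0.522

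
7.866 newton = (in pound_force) 1.768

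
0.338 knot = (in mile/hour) 0.389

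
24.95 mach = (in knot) 1.651e+04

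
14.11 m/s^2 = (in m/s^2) 14.11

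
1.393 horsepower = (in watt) 1039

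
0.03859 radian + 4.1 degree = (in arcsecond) 2.272e+04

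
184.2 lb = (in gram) 8.355e+04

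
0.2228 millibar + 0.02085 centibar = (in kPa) 0.04313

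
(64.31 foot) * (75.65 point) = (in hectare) 5.231e-05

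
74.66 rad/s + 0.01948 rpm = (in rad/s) 74.66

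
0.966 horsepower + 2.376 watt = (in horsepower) 0.9692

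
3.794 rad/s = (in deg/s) 217.4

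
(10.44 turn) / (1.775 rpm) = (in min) 5.882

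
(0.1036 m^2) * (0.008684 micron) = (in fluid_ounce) 3.042e-05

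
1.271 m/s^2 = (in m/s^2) 1.271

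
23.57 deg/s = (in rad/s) 0.4114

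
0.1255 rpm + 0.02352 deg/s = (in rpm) 0.1294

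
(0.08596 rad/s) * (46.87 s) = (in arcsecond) 8.31e+05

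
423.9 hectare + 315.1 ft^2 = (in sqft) 4.563e+07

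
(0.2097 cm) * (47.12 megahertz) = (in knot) 1.921e+05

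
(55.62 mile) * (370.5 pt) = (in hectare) 1.17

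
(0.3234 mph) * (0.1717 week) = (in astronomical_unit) 1.004e-07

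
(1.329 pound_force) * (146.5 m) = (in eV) 5.406e+21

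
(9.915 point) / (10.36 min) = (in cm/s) 0.0005627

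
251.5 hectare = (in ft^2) 2.707e+07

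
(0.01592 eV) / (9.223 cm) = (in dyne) 2.766e-15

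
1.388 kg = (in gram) 1388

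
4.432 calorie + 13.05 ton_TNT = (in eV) 3.408e+29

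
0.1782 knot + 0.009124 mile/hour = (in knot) 0.1861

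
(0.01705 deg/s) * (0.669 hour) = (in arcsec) 1.478e+05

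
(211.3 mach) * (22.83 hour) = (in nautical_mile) 3.193e+06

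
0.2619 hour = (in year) 2.99e-05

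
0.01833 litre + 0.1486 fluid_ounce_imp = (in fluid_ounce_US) 0.7626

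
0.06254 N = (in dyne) 6254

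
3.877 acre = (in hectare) 1.569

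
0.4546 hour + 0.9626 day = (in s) 8.481e+04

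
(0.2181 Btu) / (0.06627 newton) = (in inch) 1.367e+05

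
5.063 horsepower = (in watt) 3775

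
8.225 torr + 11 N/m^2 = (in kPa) 1.108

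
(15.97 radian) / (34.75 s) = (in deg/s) 26.33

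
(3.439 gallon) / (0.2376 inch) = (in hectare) 0.0002157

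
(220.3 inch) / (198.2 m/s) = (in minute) 0.0004705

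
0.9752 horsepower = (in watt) 727.2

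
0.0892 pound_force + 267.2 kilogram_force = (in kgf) 267.2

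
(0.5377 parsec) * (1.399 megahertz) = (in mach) 6.817e+19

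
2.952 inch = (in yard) 0.082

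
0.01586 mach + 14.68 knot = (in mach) 0.03804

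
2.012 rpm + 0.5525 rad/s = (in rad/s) 0.7632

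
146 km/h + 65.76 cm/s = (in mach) 0.121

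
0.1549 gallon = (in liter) 0.5864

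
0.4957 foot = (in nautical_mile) 8.158e-05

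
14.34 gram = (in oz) 0.5058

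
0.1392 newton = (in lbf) 0.03129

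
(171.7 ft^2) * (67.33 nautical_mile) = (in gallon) 5.255e+08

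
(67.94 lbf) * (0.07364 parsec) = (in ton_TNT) 1.641e+08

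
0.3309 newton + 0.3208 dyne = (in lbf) 0.07439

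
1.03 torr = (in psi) 0.01992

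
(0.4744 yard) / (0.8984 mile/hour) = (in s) 1.08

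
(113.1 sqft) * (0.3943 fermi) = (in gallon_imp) 9.113e-13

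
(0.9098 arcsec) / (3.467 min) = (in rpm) 2.025e-07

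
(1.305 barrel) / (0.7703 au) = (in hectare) 1.8e-16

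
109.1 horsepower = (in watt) 8.136e+04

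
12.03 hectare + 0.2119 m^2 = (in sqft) 1.295e+06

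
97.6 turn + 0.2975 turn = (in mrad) 6.151e+05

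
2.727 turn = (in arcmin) 5.89e+04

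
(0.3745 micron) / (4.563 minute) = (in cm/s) 1.368e-07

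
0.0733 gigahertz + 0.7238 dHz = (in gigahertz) 0.0733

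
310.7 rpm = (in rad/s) 32.54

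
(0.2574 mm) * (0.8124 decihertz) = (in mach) 6.141e-08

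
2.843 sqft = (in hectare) 2.641e-05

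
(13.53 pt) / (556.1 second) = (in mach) 2.521e-08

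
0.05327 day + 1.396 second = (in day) 0.05329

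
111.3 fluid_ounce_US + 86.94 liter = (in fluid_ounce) 3051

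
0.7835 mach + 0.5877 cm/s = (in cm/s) 2.668e+04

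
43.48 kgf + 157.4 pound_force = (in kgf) 114.9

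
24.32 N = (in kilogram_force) 2.48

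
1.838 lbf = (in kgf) 0.8337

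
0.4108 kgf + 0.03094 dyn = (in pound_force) 0.9057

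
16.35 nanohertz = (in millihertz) 1.635e-05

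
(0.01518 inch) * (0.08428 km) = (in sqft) 0.3498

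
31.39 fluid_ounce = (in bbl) 0.005839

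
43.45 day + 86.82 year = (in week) 4533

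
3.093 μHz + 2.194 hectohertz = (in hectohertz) 2.194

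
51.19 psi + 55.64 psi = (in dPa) 7.366e+06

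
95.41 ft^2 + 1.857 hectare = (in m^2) 1.858e+04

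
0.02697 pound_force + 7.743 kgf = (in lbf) 17.1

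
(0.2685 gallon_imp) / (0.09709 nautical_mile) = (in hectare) 6.788e-10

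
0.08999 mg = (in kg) 8.999e-08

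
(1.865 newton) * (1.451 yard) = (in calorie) 0.5914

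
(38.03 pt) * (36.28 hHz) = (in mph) 108.9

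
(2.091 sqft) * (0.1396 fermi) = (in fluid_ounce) 9.17e-13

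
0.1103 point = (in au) 2.601e-16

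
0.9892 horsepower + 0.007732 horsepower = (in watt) 743.4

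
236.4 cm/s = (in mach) 0.006943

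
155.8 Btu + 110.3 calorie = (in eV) 1.029e+24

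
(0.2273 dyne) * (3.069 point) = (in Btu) 2.333e-12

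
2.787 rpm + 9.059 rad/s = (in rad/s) 9.351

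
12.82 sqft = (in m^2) 1.191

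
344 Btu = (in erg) 3.629e+12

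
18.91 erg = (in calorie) 4.52e-07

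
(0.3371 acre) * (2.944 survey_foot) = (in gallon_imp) 2.693e+05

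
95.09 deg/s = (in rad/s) 1.66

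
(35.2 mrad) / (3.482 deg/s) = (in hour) 0.0001609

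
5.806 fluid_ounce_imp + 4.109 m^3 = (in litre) 4109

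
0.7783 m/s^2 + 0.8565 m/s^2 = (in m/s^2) 1.635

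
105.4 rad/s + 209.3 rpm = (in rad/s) 127.3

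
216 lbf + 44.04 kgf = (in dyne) 1.393e+08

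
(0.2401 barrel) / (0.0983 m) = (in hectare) 3.883e-05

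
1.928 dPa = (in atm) 1.903e-06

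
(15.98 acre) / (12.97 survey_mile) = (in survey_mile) 0.001925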